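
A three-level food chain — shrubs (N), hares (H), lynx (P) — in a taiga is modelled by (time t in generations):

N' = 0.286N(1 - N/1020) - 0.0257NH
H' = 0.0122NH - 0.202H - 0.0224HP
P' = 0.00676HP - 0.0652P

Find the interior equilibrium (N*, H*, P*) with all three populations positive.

N* ≈ 136, H* ≈ 9.64, P* ≈ 65

From dP/dt = 0: 0.00676H* = 0.0652, so H* = 9.64.
From dN/dt = 0: 0.286(1 - N*/1020) = 0.0257·9.64, giving N* = 1020·(1 - 0.867) = 136.
From dH/dt = 0: 0.0122·136 - 0.202 = 0.0224P*, so P* = 1.46/0.0224 = 65.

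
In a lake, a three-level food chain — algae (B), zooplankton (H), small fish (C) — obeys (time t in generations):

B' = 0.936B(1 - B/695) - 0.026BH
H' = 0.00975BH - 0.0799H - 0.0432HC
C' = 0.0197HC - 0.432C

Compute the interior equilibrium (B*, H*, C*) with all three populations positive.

B* ≈ 272, H* ≈ 21.9, C* ≈ 59.5

From dC/dt = 0: 0.0197H* = 0.432, so H* = 21.9.
From dB/dt = 0: 0.936(1 - B*/695) = 0.026·21.9, giving B* = 695·(1 - 0.609) = 272.
From dH/dt = 0: 0.00975·272 - 0.0799 = 0.0432C*, so C* = 2.57/0.0432 = 59.5.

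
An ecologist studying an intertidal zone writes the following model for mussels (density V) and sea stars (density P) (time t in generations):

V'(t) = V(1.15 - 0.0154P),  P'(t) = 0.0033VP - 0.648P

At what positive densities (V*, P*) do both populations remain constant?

V* ≈ 196, P* ≈ 74.7

Set dP/dt = 0 with P > 0: 0.0033V - 0.648 = 0, so V* = 0.648/0.0033 = 196.
Set dV/dt = 0 with V > 0: 1.15 - 0.0154P = 0, so P* = 1.15/0.0154 = 74.7.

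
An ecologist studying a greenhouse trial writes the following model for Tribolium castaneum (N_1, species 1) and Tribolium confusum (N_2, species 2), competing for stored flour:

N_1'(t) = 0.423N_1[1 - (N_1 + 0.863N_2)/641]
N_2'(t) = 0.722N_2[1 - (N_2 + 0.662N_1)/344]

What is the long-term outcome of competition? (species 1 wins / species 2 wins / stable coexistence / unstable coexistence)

Compare the nullcline intercepts: K1/α12 = 641/0.863 = 743 > K2 = 344; K2/α21 = 344/0.662 = 520 < K1 = 641.
Since the inequalities point opposite ways, species 1 can invade but species 2 cannot.

species 1 excludes species 2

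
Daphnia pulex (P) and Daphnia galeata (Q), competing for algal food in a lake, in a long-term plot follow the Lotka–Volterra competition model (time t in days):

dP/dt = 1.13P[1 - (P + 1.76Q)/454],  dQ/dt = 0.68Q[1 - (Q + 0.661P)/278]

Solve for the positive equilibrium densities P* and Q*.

Setting both brackets to zero gives the nullclines P + 1.76Q = 454 and 0.661P + Q = 278.
Substituting Q = 278 - 0.661P into the first: P(1 - 1.76·0.661) = 454 - 1.76·278.
So P* = -35.3/-0.163 = 216, and then Q* = 278 - 0.661·216 = 135.

P* ≈ 216, Q* ≈ 135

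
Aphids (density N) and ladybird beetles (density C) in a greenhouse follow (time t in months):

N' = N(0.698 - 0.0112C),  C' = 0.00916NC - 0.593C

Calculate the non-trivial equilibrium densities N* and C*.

Set dC/dt = 0 with C > 0: 0.00916N - 0.593 = 0, so N* = 0.593/0.00916 = 64.7.
Set dN/dt = 0 with N > 0: 0.698 - 0.0112C = 0, so C* = 0.698/0.0112 = 62.3.

N* ≈ 64.7, C* ≈ 62.3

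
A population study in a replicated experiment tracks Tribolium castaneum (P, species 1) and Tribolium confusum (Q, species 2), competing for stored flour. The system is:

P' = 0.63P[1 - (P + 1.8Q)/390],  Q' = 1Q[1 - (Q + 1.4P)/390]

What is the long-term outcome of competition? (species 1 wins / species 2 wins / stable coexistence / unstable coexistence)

unstable coexistence (outcome depends on initial conditions)

Compare the nullcline intercepts: K1/α12 = 390/1.8 = 217 < K2 = 390; K2/α21 = 390/1.4 = 279 < K1 = 390.
Since both are reversed, neither can invade when rare; the interior point is a saddle.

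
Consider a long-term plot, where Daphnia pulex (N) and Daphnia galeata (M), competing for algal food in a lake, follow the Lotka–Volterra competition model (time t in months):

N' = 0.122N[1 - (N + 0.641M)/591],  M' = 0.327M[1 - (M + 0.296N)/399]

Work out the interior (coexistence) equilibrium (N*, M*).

N* ≈ 414, M* ≈ 277

Setting both brackets to zero gives the nullclines N + 0.641M = 591 and 0.296N + M = 399.
Substituting M = 399 - 0.296N into the first: N(1 - 0.641·0.296) = 591 - 0.641·399.
So N* = 335/0.81 = 414, and then M* = 399 - 0.296·414 = 277.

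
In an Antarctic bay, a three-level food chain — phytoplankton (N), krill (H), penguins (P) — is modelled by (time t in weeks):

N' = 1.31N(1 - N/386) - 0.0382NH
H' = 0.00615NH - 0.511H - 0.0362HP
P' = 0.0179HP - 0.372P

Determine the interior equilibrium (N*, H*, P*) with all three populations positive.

N* ≈ 152, H* ≈ 20.8, P* ≈ 11.7

From dP/dt = 0: 0.0179H* = 0.372, so H* = 20.8.
From dN/dt = 0: 1.31(1 - N*/386) = 0.0382·20.8, giving N* = 386·(1 - 0.606) = 152.
From dH/dt = 0: 0.00615·152 - 0.511 = 0.0362P*, so P* = 0.424/0.0362 = 11.7.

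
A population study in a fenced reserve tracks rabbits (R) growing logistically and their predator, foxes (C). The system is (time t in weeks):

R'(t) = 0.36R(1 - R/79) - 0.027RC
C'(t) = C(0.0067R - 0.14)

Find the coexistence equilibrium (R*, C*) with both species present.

R* ≈ 20.9, C* ≈ 9.81

From dC/dt = 0 with C > 0: 0.0067R* = 0.14, so R* = 20.9.
Substitute into dR/dt = 0: 0.36(1 - 20.9/79) = 0.027C*.
The bracket is 0.735, giving C* = 0.265/0.027 = 9.81.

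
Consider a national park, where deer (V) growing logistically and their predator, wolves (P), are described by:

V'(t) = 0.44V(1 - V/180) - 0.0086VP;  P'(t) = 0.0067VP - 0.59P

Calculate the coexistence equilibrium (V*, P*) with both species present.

From dP/dt = 0 with P > 0: 0.0067V* = 0.59, so V* = 88.1.
Substitute into dV/dt = 0: 0.44(1 - 88.1/180) = 0.0086P*.
The bracket is 0.511, giving P* = 0.225/0.0086 = 26.1.

V* ≈ 88.1, P* ≈ 26.1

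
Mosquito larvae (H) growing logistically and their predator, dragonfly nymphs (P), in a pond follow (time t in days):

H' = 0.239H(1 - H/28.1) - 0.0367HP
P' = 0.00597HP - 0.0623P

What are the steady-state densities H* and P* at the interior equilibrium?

H* ≈ 10.4, P* ≈ 4.09

From dP/dt = 0 with P > 0: 0.00597H* = 0.0623, so H* = 10.4.
Substitute into dH/dt = 0: 0.239(1 - 10.4/28.1) = 0.0367P*.
The bracket is 0.629, giving P* = 0.15/0.0367 = 4.09.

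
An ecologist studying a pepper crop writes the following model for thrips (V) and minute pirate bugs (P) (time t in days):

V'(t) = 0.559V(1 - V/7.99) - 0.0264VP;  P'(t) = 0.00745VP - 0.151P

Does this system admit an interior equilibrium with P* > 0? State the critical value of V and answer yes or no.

The predator equation gives dP/dt > 0 only when V > 0.151/0.00745 = 20.3.
Without the predator, V → K = 7.99. Since 7.99 < 20.3, the predator cannot invade.

Threshold V = 20.3; K < 20.3, so no, the predator goes extinct.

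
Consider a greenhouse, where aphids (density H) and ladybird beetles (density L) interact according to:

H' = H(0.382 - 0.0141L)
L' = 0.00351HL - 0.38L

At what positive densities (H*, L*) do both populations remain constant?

Set dL/dt = 0 with L > 0: 0.00351H - 0.38 = 0, so H* = 0.38/0.00351 = 108.
Set dH/dt = 0 with H > 0: 0.382 - 0.0141L = 0, so L* = 0.382/0.0141 = 27.1.

H* ≈ 108, L* ≈ 27.1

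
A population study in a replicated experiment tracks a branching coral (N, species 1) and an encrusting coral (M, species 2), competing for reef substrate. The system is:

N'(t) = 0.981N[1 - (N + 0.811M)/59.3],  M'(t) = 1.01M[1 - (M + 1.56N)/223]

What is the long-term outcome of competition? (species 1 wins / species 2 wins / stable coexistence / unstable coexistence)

species 2 excludes species 1

Compare the nullcline intercepts: K1/α12 = 59.3/0.811 = 73.1 < K2 = 223; K2/α21 = 223/1.56 = 143 > K1 = 59.3.
Since the inequalities point opposite ways, species 2 can invade but species 1 cannot.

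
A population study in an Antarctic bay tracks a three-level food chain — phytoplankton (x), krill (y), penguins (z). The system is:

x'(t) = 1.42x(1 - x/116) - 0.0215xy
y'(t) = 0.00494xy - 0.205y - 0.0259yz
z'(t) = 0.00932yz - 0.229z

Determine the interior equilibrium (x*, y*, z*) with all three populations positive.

From dz/dt = 0: 0.00932y* = 0.229, so y* = 24.6.
From dx/dt = 0: 1.42(1 - x*/116) = 0.0215·24.6, giving x* = 116·(1 - 0.372) = 72.8.
From dy/dt = 0: 0.00494·72.8 - 0.205 = 0.0259z*, so z* = 0.155/0.0259 = 5.98.

x* ≈ 72.8, y* ≈ 24.6, z* ≈ 5.98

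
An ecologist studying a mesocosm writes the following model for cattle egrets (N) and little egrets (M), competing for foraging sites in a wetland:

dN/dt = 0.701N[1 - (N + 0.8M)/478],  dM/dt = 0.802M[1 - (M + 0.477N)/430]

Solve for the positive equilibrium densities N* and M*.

N* ≈ 217, M* ≈ 327

Setting both brackets to zero gives the nullclines N + 0.8M = 478 and 0.477N + M = 430.
Substituting M = 430 - 0.477N into the first: N(1 - 0.8·0.477) = 478 - 0.8·430.
So N* = 134/0.618 = 217, and then M* = 430 - 0.477·217 = 327.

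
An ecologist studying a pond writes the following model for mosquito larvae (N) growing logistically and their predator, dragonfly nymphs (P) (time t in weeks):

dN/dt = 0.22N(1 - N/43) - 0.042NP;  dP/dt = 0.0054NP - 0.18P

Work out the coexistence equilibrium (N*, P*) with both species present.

N* ≈ 33.3, P* ≈ 1.18

From dP/dt = 0 with P > 0: 0.0054N* = 0.18, so N* = 33.3.
Substitute into dN/dt = 0: 0.22(1 - 33.3/43) = 0.042P*.
The bracket is 0.225, giving P* = 0.0495/0.042 = 1.18.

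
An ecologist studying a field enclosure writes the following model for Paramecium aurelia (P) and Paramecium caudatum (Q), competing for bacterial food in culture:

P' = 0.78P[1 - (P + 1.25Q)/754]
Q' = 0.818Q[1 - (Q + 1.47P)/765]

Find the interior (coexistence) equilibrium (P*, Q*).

Setting both brackets to zero gives the nullclines P + 1.25Q = 754 and 1.47P + Q = 765.
Substituting Q = 765 - 1.47P into the first: P(1 - 1.25·1.47) = 754 - 1.25·765.
So P* = -202/-0.837 = 241, and then Q* = 765 - 1.47·241 = 410.

P* ≈ 241, Q* ≈ 410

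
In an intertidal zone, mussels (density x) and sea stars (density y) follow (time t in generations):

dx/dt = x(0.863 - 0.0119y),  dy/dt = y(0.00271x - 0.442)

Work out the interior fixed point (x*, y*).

x* ≈ 163, y* ≈ 72.5

Set dy/dt = 0 with y > 0: 0.00271x - 0.442 = 0, so x* = 0.442/0.00271 = 163.
Set dx/dt = 0 with x > 0: 0.863 - 0.0119y = 0, so y* = 0.863/0.0119 = 72.5.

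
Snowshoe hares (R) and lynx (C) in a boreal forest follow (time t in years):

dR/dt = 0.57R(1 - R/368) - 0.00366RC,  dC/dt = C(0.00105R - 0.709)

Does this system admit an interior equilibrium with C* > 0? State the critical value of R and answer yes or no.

Threshold R = 675; K < 675, so no, the predator goes extinct.

The predator equation gives dC/dt > 0 only when R > 0.709/0.00105 = 675.
Without the predator, R → K = 368. Since 368 < 675, the predator cannot invade.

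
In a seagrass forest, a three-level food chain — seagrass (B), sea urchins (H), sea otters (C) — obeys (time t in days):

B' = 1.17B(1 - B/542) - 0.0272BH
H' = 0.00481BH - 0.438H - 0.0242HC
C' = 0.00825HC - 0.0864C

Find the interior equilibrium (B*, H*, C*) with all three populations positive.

B* ≈ 410, H* ≈ 10.5, C* ≈ 63.4

From dC/dt = 0: 0.00825H* = 0.0864, so H* = 10.5.
From dB/dt = 0: 1.17(1 - B*/542) = 0.0272·10.5, giving B* = 542·(1 - 0.243) = 410.
From dH/dt = 0: 0.00481·410 - 0.438 = 0.0242C*, so C* = 1.53/0.0242 = 63.4.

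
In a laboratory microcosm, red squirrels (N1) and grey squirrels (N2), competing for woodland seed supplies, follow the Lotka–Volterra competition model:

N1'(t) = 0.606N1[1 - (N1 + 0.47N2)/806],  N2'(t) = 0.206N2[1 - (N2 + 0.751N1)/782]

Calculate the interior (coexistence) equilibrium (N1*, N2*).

Setting both brackets to zero gives the nullclines N1 + 0.47N2 = 806 and 0.751N1 + N2 = 782.
Substituting N2 = 782 - 0.751N1 into the first: N1(1 - 0.47·0.751) = 806 - 0.47·782.
So N1* = 438/0.647 = 678, and then N2* = 782 - 0.751·678 = 273.

N1* ≈ 678, N2* ≈ 273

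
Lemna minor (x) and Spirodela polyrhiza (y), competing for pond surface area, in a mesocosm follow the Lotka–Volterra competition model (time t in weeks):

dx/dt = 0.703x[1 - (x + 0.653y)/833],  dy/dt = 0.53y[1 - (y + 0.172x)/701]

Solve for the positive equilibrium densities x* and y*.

x* ≈ 423, y* ≈ 628

Setting both brackets to zero gives the nullclines x + 0.653y = 833 and 0.172x + y = 701.
Substituting y = 701 - 0.172x into the first: x(1 - 0.653·0.172) = 833 - 0.653·701.
So x* = 375/0.888 = 423, and then y* = 701 - 0.172·423 = 628.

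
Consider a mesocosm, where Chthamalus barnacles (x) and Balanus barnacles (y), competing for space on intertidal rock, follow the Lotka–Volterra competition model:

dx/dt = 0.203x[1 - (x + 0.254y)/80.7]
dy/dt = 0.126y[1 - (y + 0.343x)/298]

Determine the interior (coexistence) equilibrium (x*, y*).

Setting both brackets to zero gives the nullclines x + 0.254y = 80.7 and 0.343x + y = 298.
Substituting y = 298 - 0.343x into the first: x(1 - 0.254·0.343) = 80.7 - 0.254·298.
So x* = 5.01/0.913 = 5.49, and then y* = 298 - 0.343·5.49 = 296.

x* ≈ 5.49, y* ≈ 296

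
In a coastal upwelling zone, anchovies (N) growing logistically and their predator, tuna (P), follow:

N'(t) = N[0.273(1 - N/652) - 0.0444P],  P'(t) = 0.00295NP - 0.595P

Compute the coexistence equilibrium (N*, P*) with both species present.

From dP/dt = 0 with P > 0: 0.00295N* = 0.595, so N* = 202.
Substitute into dN/dt = 0: 0.273(1 - 202/652) = 0.0444P*.
The bracket is 0.691, giving P* = 0.189/0.0444 = 4.25.

N* ≈ 202, P* ≈ 4.25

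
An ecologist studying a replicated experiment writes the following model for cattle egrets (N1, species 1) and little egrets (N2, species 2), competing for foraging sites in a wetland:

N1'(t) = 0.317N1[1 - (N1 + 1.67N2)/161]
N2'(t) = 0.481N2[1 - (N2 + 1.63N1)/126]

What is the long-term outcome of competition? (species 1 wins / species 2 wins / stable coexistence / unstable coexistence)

unstable coexistence (outcome depends on initial conditions)

Compare the nullcline intercepts: K1/α12 = 161/1.67 = 96.4 < K2 = 126; K2/α21 = 126/1.63 = 77.3 < K1 = 161.
Since both are reversed, neither can invade when rare; the interior point is a saddle.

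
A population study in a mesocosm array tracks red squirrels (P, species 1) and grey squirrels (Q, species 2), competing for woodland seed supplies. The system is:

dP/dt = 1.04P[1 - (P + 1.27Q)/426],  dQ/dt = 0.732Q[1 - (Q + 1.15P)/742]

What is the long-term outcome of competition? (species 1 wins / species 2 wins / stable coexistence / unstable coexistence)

species 2 excludes species 1

Compare the nullcline intercepts: K1/α12 = 426/1.27 = 335 < K2 = 742; K2/α21 = 742/1.15 = 645 > K1 = 426.
Since the inequalities point opposite ways, species 2 can invade but species 1 cannot.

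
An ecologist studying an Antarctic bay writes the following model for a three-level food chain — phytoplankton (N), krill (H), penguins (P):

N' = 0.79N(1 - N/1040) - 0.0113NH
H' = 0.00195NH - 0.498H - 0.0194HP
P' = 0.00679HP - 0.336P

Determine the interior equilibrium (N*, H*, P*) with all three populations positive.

From dP/dt = 0: 0.00679H* = 0.336, so H* = 49.5.
From dN/dt = 0: 0.79(1 - N*/1040) = 0.0113·49.5, giving N* = 1040·(1 - 0.708) = 304.
From dH/dt = 0: 0.00195·304 - 0.498 = 0.0194P*, so P* = 0.0945/0.0194 = 4.87.

N* ≈ 304, H* ≈ 49.5, P* ≈ 4.87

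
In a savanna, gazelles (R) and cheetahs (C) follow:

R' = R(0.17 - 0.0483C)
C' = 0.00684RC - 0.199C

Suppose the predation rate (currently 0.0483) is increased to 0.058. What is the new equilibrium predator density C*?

C* ≈ 2.93

At the interior fixed point, setting dR/dt = 0 with R > 0 fixes C* = (prey growth rate)/(RC coefficient) — independent of the other coefficients.
With the change, C* = 0.17/0.058 = 2.93; it falls from 3.52.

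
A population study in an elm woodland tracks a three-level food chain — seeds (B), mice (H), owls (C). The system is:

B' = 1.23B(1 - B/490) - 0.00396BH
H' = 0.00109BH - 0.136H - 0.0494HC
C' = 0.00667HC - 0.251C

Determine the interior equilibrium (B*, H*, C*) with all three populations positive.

B* ≈ 431, H* ≈ 37.6, C* ≈ 6.75

From dC/dt = 0: 0.00667H* = 0.251, so H* = 37.6.
From dB/dt = 0: 1.23(1 - B*/490) = 0.00396·37.6, giving B* = 490·(1 - 0.121) = 431.
From dH/dt = 0: 0.00109·431 - 0.136 = 0.0494C*, so C* = 0.333/0.0494 = 6.75.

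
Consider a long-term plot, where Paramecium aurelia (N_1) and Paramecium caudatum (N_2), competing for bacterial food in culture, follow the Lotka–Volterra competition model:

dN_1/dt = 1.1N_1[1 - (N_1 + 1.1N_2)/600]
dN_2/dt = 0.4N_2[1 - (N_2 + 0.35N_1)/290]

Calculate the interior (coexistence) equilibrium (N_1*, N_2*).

Setting both brackets to zero gives the nullclines N_1 + 1.1N_2 = 600 and 0.35N_1 + N_2 = 290.
Substituting N_2 = 290 - 0.35N_1 into the first: N_1(1 - 1.1·0.35) = 600 - 1.1·290.
So N_1* = 281/0.615 = 457, and then N_2* = 290 - 0.35·457 = 130.

N_1* ≈ 457, N_2* ≈ 130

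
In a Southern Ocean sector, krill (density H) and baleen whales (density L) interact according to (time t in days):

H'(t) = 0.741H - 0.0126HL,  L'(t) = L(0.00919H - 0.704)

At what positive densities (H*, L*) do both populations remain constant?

H* ≈ 76.6, L* ≈ 58.8

Set dL/dt = 0 with L > 0: 0.00919H - 0.704 = 0, so H* = 0.704/0.00919 = 76.6.
Set dH/dt = 0 with H > 0: 0.741 - 0.0126L = 0, so L* = 0.741/0.0126 = 58.8.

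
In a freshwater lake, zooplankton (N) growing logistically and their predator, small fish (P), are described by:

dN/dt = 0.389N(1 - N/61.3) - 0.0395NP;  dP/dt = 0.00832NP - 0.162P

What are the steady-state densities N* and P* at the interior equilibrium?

From dP/dt = 0 with P > 0: 0.00832N* = 0.162, so N* = 19.5.
Substitute into dN/dt = 0: 0.389(1 - 19.5/61.3) = 0.0395P*.
The bracket is 0.682, giving P* = 0.265/0.0395 = 6.72.

N* ≈ 19.5, P* ≈ 6.72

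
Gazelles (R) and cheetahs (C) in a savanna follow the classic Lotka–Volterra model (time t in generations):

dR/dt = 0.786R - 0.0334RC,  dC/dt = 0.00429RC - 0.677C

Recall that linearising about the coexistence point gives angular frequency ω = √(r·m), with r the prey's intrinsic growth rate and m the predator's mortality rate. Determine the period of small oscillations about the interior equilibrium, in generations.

T ≈ 8.61 generations

Here r = 0.786 and m = 0.677, so r·m = 0.532.
ω = √0.532 = 0.729 per generation, hence T = 2π/ω ≈ 8.61 generations.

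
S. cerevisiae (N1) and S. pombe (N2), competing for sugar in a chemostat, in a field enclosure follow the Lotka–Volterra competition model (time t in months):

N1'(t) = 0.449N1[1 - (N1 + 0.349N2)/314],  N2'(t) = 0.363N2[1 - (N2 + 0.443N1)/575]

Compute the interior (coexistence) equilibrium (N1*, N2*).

Setting both brackets to zero gives the nullclines N1 + 0.349N2 = 314 and 0.443N1 + N2 = 575.
Substituting N2 = 575 - 0.443N1 into the first: N1(1 - 0.349·0.443) = 314 - 0.349·575.
So N1* = 113/0.845 = 134, and then N2* = 575 - 0.443·134 = 516.

N1* ≈ 134, N2* ≈ 516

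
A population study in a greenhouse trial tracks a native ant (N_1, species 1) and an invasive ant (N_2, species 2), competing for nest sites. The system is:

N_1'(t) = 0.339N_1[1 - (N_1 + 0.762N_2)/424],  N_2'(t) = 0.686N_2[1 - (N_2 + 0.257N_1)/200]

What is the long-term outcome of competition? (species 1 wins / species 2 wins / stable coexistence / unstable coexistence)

Compare the nullcline intercepts: K1/α12 = 424/0.762 = 556 > K2 = 200; K2/α21 = 200/0.257 = 778 > K1 = 424.
Since both inequalities hold, each species can invade when rare, so the interior equilibrium is stable.

stable coexistence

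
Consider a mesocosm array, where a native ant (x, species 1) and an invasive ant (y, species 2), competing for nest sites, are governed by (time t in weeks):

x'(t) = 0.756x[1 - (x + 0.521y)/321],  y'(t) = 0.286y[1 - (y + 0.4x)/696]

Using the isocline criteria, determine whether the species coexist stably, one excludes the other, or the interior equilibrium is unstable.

species 2 excludes species 1

Compare the nullcline intercepts: K1/α12 = 321/0.521 = 616 < K2 = 696; K2/α21 = 696/0.4 = 1740 > K1 = 321.
Since the inequalities point opposite ways, species 2 can invade but species 1 cannot.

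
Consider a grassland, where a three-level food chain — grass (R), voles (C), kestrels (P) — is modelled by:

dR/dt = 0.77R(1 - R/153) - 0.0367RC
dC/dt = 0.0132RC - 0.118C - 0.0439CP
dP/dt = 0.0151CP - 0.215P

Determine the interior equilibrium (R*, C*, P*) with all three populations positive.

From dP/dt = 0: 0.0151C* = 0.215, so C* = 14.2.
From dR/dt = 0: 0.77(1 - R*/153) = 0.0367·14.2, giving R* = 153·(1 - 0.679) = 49.2.
From dC/dt = 0: 0.0132·49.2 - 0.118 = 0.0439P*, so P* = 0.531/0.0439 = 12.1.

R* ≈ 49.2, C* ≈ 14.2, P* ≈ 12.1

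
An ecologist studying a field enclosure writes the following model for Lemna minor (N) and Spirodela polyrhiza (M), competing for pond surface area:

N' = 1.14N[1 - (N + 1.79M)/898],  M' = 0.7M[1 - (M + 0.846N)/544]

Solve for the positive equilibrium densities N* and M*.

N* ≈ 147, M* ≈ 419

Setting both brackets to zero gives the nullclines N + 1.79M = 898 and 0.846N + M = 544.
Substituting M = 544 - 0.846N into the first: N(1 - 1.79·0.846) = 898 - 1.79·544.
So N* = -75.8/-0.514 = 147, and then M* = 544 - 0.846·147 = 419.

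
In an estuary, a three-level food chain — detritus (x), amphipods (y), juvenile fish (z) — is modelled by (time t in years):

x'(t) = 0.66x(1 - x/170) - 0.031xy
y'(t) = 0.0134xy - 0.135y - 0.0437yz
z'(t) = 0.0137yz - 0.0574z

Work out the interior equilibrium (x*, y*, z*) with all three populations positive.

x* ≈ 137, y* ≈ 4.19, z* ≈ 38.8

From dz/dt = 0: 0.0137y* = 0.0574, so y* = 4.19.
From dx/dt = 0: 0.66(1 - x*/170) = 0.031·4.19, giving x* = 170·(1 - 0.197) = 137.
From dy/dt = 0: 0.0134·137 - 0.135 = 0.0437z*, so z* = 1.69/0.0437 = 38.8.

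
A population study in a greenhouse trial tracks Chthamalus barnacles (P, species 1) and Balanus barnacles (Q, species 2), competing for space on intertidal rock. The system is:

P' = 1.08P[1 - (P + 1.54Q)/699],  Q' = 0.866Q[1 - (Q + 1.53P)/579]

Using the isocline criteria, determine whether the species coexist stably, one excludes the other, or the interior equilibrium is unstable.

unstable coexistence (outcome depends on initial conditions)

Compare the nullcline intercepts: K1/α12 = 699/1.54 = 454 < K2 = 579; K2/α21 = 579/1.53 = 378 < K1 = 699.
Since both are reversed, neither can invade when rare; the interior point is a saddle.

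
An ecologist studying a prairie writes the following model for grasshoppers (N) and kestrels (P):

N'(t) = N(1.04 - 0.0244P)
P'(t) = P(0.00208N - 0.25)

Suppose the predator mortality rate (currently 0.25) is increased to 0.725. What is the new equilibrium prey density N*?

At the interior fixed point, setting dP/dt = 0 with P > 0 fixes N* = (predator death rate)/(NP coefficient) — independent of the other coefficients.
With the change, N* = 0.725/0.00208 = 349; it rises from 120.

N* ≈ 349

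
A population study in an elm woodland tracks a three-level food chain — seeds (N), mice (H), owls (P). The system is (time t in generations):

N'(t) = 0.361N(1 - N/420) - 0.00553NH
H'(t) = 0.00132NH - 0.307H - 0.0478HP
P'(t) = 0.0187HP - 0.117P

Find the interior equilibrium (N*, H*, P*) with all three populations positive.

From dP/dt = 0: 0.0187H* = 0.117, so H* = 6.26.
From dN/dt = 0: 0.361(1 - N*/420) = 0.00553·6.26, giving N* = 420·(1 - 0.0958) = 380.
From dH/dt = 0: 0.00132·380 - 0.307 = 0.0478P*, so P* = 0.194/0.0478 = 4.06.

N* ≈ 380, H* ≈ 6.26, P* ≈ 4.06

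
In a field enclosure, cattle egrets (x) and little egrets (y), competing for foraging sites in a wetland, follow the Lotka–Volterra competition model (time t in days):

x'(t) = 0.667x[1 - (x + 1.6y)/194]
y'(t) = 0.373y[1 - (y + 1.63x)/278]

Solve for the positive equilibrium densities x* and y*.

x* ≈ 156, y* ≈ 23.8

Setting both brackets to zero gives the nullclines x + 1.6y = 194 and 1.63x + y = 278.
Substituting y = 278 - 1.63x into the first: x(1 - 1.6·1.63) = 194 - 1.6·278.
So x* = -251/-1.61 = 156, and then y* = 278 - 1.63·156 = 23.8.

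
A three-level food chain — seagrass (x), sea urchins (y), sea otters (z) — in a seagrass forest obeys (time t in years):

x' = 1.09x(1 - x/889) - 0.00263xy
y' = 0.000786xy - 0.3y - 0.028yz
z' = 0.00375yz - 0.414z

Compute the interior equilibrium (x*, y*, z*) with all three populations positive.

x* ≈ 652, y* ≈ 110, z* ≈ 7.59

From dz/dt = 0: 0.00375y* = 0.414, so y* = 110.
From dx/dt = 0: 1.09(1 - x*/889) = 0.00263·110, giving x* = 889·(1 - 0.266) = 652.
From dy/dt = 0: 0.000786·652 - 0.3 = 0.028z*, so z* = 0.213/0.028 = 7.59.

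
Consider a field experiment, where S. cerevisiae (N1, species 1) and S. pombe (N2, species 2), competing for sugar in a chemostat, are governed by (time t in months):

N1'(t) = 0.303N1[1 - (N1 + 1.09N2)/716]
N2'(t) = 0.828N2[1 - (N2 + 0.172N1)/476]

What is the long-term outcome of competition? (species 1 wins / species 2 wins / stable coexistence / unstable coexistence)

stable coexistence

Compare the nullcline intercepts: K1/α12 = 716/1.09 = 657 > K2 = 476; K2/α21 = 476/0.172 = 2770 > K1 = 716.
Since both inequalities hold, each species can invade when rare, so the interior equilibrium is stable.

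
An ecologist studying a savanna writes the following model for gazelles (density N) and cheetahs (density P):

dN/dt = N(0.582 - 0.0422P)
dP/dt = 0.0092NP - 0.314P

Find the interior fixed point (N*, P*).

N* ≈ 34.1, P* ≈ 13.8

Set dP/dt = 0 with P > 0: 0.0092N - 0.314 = 0, so N* = 0.314/0.0092 = 34.1.
Set dN/dt = 0 with N > 0: 0.582 - 0.0422P = 0, so P* = 0.582/0.0422 = 13.8.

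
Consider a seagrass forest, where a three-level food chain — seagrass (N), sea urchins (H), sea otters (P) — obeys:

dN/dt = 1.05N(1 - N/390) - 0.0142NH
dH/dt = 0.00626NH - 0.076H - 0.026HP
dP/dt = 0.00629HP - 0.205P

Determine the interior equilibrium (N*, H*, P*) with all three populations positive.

From dP/dt = 0: 0.00629H* = 0.205, so H* = 32.6.
From dN/dt = 0: 1.05(1 - N*/390) = 0.0142·32.6, giving N* = 390·(1 - 0.441) = 218.
From dH/dt = 0: 0.00626·218 - 0.076 = 0.026P*, so P* = 1.29/0.026 = 49.6.

N* ≈ 218, H* ≈ 32.6, P* ≈ 49.6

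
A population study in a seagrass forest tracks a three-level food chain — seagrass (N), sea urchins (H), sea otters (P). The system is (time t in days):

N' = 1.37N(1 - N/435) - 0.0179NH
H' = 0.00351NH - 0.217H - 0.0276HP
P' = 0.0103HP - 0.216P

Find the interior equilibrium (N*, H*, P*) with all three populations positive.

From dP/dt = 0: 0.0103H* = 0.216, so H* = 21.
From dN/dt = 0: 1.37(1 - N*/435) = 0.0179·21, giving N* = 435·(1 - 0.274) = 316.
From dH/dt = 0: 0.00351·316 - 0.217 = 0.0276P*, so P* = 0.891/0.0276 = 32.3.

N* ≈ 316, H* ≈ 21, P* ≈ 32.3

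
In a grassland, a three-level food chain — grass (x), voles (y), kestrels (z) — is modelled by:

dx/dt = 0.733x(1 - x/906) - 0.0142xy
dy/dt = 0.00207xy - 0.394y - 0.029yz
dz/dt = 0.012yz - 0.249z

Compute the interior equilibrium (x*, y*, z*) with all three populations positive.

x* ≈ 542, y* ≈ 20.8, z* ≈ 25.1

From dz/dt = 0: 0.012y* = 0.249, so y* = 20.8.
From dx/dt = 0: 0.733(1 - x*/906) = 0.0142·20.8, giving x* = 906·(1 - 0.402) = 542.
From dy/dt = 0: 0.00207·542 - 0.394 = 0.029z*, so z* = 0.728/0.029 = 25.1.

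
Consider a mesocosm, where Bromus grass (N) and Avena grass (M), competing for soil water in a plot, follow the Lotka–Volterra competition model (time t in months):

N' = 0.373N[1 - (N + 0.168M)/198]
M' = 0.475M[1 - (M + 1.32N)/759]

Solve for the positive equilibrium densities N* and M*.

Setting both brackets to zero gives the nullclines N + 0.168M = 198 and 1.32N + M = 759.
Substituting M = 759 - 1.32N into the first: N(1 - 0.168·1.32) = 198 - 0.168·759.
So N* = 70.5/0.778 = 90.6, and then M* = 759 - 1.32·90.6 = 639.

N* ≈ 90.6, M* ≈ 639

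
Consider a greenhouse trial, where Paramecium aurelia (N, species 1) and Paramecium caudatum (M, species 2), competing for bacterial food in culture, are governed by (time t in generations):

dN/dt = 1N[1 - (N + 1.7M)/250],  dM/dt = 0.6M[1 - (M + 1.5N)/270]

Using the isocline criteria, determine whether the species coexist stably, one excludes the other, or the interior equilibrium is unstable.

Compare the nullcline intercepts: K1/α12 = 250/1.7 = 147 < K2 = 270; K2/α21 = 270/1.5 = 180 < K1 = 250.
Since both are reversed, neither can invade when rare; the interior point is a saddle.

unstable coexistence (outcome depends on initial conditions)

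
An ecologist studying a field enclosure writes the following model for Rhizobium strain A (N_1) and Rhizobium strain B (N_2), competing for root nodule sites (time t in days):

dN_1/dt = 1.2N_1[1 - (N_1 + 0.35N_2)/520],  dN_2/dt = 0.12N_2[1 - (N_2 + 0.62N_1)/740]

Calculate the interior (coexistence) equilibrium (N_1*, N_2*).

Setting both brackets to zero gives the nullclines N_1 + 0.35N_2 = 520 and 0.62N_1 + N_2 = 740.
Substituting N_2 = 740 - 0.62N_1 into the first: N_1(1 - 0.35·0.62) = 520 - 0.35·740.
So N_1* = 261/0.783 = 333, and then N_2* = 740 - 0.62·333 = 533.

N_1* ≈ 333, N_2* ≈ 533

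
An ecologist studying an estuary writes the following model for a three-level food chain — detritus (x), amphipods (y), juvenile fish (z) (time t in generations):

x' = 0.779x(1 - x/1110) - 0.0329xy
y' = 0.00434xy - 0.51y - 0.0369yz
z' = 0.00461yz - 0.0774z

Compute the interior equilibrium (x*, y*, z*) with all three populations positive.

From dz/dt = 0: 0.00461y* = 0.0774, so y* = 16.8.
From dx/dt = 0: 0.779(1 - x*/1110) = 0.0329·16.8, giving x* = 1110·(1 - 0.709) = 323.
From dy/dt = 0: 0.00434·323 - 0.51 = 0.0369z*, so z* = 0.891/0.0369 = 24.2.

x* ≈ 323, y* ≈ 16.8, z* ≈ 24.2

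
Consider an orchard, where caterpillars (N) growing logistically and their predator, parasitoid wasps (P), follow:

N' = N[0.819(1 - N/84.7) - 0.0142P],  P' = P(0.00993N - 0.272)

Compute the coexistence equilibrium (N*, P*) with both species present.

From dP/dt = 0 with P > 0: 0.00993N* = 0.272, so N* = 27.4.
Substitute into dN/dt = 0: 0.819(1 - 27.4/84.7) = 0.0142P*.
The bracket is 0.677, giving P* = 0.554/0.0142 = 39.

N* ≈ 27.4, P* ≈ 39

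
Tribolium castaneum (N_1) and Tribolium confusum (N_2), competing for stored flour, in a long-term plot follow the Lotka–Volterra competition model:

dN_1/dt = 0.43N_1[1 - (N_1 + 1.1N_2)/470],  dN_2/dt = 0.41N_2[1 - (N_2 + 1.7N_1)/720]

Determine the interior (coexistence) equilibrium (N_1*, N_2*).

Setting both brackets to zero gives the nullclines N_1 + 1.1N_2 = 470 and 1.7N_1 + N_2 = 720.
Substituting N_2 = 720 - 1.7N_1 into the first: N_1(1 - 1.1·1.7) = 470 - 1.1·720.
So N_1* = -322/-0.87 = 370, and then N_2* = 720 - 1.7·370 = 90.8.

N_1* ≈ 370, N_2* ≈ 90.8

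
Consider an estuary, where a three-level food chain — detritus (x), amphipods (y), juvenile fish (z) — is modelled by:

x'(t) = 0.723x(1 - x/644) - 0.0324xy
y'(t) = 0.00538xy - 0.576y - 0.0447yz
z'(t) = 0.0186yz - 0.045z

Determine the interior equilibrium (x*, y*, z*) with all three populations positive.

From dz/dt = 0: 0.0186y* = 0.045, so y* = 2.42.
From dx/dt = 0: 0.723(1 - x*/644) = 0.0324·2.42, giving x* = 644·(1 - 0.108) = 574.
From dy/dt = 0: 0.00538·574 - 0.576 = 0.0447z*, so z* = 2.51/0.0447 = 56.2.

x* ≈ 574, y* ≈ 2.42, z* ≈ 56.2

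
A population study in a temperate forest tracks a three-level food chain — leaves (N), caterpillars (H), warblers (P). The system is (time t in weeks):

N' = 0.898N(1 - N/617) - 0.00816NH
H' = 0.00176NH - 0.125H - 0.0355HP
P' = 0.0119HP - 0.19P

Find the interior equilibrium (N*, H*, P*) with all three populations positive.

N* ≈ 527, H* ≈ 16, P* ≈ 22.6

From dP/dt = 0: 0.0119H* = 0.19, so H* = 16.
From dN/dt = 0: 0.898(1 - N*/617) = 0.00816·16, giving N* = 617·(1 - 0.145) = 527.
From dH/dt = 0: 0.00176·527 - 0.125 = 0.0355P*, so P* = 0.803/0.0355 = 22.6.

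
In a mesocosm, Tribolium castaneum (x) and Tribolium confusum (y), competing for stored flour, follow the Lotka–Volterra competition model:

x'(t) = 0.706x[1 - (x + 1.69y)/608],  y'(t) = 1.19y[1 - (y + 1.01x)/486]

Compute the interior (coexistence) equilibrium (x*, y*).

x* ≈ 302, y* ≈ 181

Setting both brackets to zero gives the nullclines x + 1.69y = 608 and 1.01x + y = 486.
Substituting y = 486 - 1.01x into the first: x(1 - 1.69·1.01) = 608 - 1.69·486.
So x* = -213/-0.707 = 302, and then y* = 486 - 1.01·302 = 181.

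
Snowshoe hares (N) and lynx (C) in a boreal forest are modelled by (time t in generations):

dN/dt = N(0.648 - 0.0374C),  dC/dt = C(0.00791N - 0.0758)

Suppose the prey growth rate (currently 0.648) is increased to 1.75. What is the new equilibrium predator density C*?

At the interior fixed point, setting dN/dt = 0 with N > 0 fixes C* = (prey growth rate)/(NC coefficient) — independent of the other coefficients.
With the change, C* = 1.75/0.0374 = 46.8; it rises from 17.3.

C* ≈ 46.8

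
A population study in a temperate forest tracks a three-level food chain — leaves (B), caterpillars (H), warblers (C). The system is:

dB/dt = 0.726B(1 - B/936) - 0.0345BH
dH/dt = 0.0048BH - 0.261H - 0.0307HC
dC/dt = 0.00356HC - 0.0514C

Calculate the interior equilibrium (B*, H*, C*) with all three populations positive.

From dC/dt = 0: 0.00356H* = 0.0514, so H* = 14.4.
From dB/dt = 0: 0.726(1 - B*/936) = 0.0345·14.4, giving B* = 936·(1 - 0.686) = 294.
From dH/dt = 0: 0.0048·294 - 0.261 = 0.0307C*, so C* = 1.15/0.0307 = 37.4.

B* ≈ 294, H* ≈ 14.4, C* ≈ 37.4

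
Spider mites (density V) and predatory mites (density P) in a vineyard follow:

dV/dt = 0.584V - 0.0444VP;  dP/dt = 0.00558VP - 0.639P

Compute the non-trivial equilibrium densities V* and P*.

Set dP/dt = 0 with P > 0: 0.00558V - 0.639 = 0, so V* = 0.639/0.00558 = 115.
Set dV/dt = 0 with V > 0: 0.584 - 0.0444P = 0, so P* = 0.584/0.0444 = 13.2.

V* ≈ 115, P* ≈ 13.2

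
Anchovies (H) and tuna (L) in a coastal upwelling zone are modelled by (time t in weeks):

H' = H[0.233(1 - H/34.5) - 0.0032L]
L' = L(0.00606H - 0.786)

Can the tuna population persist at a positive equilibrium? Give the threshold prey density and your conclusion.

The predator equation gives dL/dt > 0 only when H > 0.786/0.00606 = 130.
Without the predator, H → K = 34.5. Since 34.5 < 130, the predator cannot invade.

Threshold H = 130; K < 130, so no, the predator goes extinct.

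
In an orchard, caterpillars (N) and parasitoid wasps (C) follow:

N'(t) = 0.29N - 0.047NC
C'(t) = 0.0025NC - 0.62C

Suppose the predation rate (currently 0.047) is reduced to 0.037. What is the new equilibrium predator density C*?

C* ≈ 7.84

At the interior fixed point, setting dN/dt = 0 with N > 0 fixes C* = (prey growth rate)/(NC coefficient) — independent of the other coefficients.
With the change, C* = 0.29/0.037 = 7.84; it rises from 6.17.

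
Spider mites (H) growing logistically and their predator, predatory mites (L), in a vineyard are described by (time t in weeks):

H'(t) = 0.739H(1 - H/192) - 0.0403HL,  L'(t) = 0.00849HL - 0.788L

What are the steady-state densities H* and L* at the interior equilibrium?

H* ≈ 92.8, L* ≈ 9.47

From dL/dt = 0 with L > 0: 0.00849H* = 0.788, so H* = 92.8.
Substitute into dH/dt = 0: 0.739(1 - 92.8/192) = 0.0403L*.
The bracket is 0.517, giving L* = 0.382/0.0403 = 9.47.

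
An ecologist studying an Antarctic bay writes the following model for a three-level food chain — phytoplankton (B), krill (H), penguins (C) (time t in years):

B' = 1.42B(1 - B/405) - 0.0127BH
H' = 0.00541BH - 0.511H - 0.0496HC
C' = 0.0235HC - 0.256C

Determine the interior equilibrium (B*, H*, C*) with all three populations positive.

From dC/dt = 0: 0.0235H* = 0.256, so H* = 10.9.
From dB/dt = 0: 1.42(1 - B*/405) = 0.0127·10.9, giving B* = 405·(1 - 0.0974) = 366.
From dH/dt = 0: 0.00541·366 - 0.511 = 0.0496C*, so C* = 1.47/0.0496 = 29.6.

B* ≈ 366, H* ≈ 10.9, C* ≈ 29.6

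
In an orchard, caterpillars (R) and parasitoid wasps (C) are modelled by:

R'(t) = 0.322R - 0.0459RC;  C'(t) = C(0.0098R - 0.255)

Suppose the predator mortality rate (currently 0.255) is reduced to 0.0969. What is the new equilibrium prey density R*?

R* ≈ 9.89

At the interior fixed point, setting dC/dt = 0 with C > 0 fixes R* = (predator death rate)/(RC coefficient) — independent of the other coefficients.
With the change, R* = 0.0969/0.0098 = 9.89; it falls from 26.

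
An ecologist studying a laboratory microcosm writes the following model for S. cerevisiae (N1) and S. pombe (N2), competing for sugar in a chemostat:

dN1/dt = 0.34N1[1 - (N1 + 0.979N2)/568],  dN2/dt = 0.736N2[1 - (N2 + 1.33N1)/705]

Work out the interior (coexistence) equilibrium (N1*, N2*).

N1* ≈ 405, N2* ≈ 167

Setting both brackets to zero gives the nullclines N1 + 0.979N2 = 568 and 1.33N1 + N2 = 705.
Substituting N2 = 705 - 1.33N1 into the first: N1(1 - 0.979·1.33) = 568 - 0.979·705.
So N1* = -122/-0.302 = 405, and then N2* = 705 - 1.33·405 = 167.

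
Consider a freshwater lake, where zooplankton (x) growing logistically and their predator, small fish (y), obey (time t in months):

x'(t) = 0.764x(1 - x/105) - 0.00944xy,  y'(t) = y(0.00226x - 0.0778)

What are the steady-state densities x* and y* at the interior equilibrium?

x* ≈ 34.4, y* ≈ 54.4

From dy/dt = 0 with y > 0: 0.00226x* = 0.0778, so x* = 34.4.
Substitute into dx/dt = 0: 0.764(1 - 34.4/105) = 0.00944y*.
The bracket is 0.672, giving y* = 0.514/0.00944 = 54.4.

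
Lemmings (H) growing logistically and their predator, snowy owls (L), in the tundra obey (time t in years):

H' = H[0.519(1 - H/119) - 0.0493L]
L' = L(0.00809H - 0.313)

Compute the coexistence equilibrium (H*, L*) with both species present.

H* ≈ 38.7, L* ≈ 7.1

From dL/dt = 0 with L > 0: 0.00809H* = 0.313, so H* = 38.7.
Substitute into dH/dt = 0: 0.519(1 - 38.7/119) = 0.0493L*.
The bracket is 0.675, giving L* = 0.35/0.0493 = 7.1.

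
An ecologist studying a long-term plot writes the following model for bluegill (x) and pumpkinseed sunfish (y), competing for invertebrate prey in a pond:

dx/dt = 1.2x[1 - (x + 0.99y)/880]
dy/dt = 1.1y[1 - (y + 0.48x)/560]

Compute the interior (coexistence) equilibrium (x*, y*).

Setting both brackets to zero gives the nullclines x + 0.99y = 880 and 0.48x + y = 560.
Substituting y = 560 - 0.48x into the first: x(1 - 0.99·0.48) = 880 - 0.99·560.
So x* = 326/0.525 = 620, and then y* = 560 - 0.48·620 = 262.

x* ≈ 620, y* ≈ 262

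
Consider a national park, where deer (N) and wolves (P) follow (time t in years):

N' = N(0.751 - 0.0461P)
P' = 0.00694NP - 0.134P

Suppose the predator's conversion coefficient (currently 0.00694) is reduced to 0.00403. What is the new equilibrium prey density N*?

N* ≈ 33.3

At the interior fixed point, setting dP/dt = 0 with P > 0 fixes N* = (predator death rate)/(NP coefficient) — independent of the other coefficients.
With the change, N* = 0.134/0.00403 = 33.3; it rises from 19.3.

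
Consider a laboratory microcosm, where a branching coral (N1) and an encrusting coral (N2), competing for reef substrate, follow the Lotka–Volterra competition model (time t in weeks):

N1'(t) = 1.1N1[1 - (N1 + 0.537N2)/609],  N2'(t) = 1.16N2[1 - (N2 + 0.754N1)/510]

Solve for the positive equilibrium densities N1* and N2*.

N1* ≈ 563, N2* ≈ 85.4

Setting both brackets to zero gives the nullclines N1 + 0.537N2 = 609 and 0.754N1 + N2 = 510.
Substituting N2 = 510 - 0.754N1 into the first: N1(1 - 0.537·0.754) = 609 - 0.537·510.
So N1* = 335/0.595 = 563, and then N2* = 510 - 0.754·563 = 85.4.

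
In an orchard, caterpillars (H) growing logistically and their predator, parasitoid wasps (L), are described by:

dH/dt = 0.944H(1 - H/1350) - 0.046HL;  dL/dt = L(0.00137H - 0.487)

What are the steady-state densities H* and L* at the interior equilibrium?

From dL/dt = 0 with L > 0: 0.00137H* = 0.487, so H* = 355.
Substitute into dH/dt = 0: 0.944(1 - 355/1350) = 0.046L*.
The bracket is 0.737, giving L* = 0.695/0.046 = 15.1.

H* ≈ 355, L* ≈ 15.1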